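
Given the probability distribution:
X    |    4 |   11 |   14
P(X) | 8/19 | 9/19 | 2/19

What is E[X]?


E[X] = Σ x·P(X=x)
= (4)×(8/19) + (11)×(9/19) + (14)×(2/19)
= 159/19

E[X] = 159/19


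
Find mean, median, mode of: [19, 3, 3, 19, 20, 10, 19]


Sorted: [3, 3, 10, 19, 19, 19, 20]
Mean = 93/7
Median = 19
Freq: {19: 3, 3: 2, 20: 1, 10: 1}
Mode: [19]

Mean=93/7, Median=19, Mode=19


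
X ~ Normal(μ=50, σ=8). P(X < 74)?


z = (74-50)/8 = 3.0
P(Z < 3.0) = 0.9987

P(X < 74) ≈ 0.9987


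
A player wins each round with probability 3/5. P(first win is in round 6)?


Geometric: P(X=6) = (1-p)^(k-1)×p = (2/5)^5×3/5 = 96/15625

P(X=6) = 96/15625 ≈ 0.61%


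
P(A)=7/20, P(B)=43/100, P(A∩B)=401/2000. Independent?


P(A)×P(B) = 301/2000
P(A∩B) = 401/2000
Not equal → NOT independent

No, not independent


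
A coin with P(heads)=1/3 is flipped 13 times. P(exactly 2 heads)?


Binomial: P(X=2) = C(13,2)×p^2×(1-p)^11
= 78 × 1/9 × 2048/177147 = 53248/531441

P(X=2) = 53248/531441 ≈ 10.02%


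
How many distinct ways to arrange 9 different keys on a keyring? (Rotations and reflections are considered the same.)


Free circular arrangements: rotations and reflections both identified.
(n-1)!/2 = 8!/2 = 40320/2 = 20160

20160


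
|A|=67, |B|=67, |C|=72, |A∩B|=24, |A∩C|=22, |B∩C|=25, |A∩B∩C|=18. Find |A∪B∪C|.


|A∪B∪C| = 67+67+72-24-22-25+18 = 153

|A∪B∪C| = 153


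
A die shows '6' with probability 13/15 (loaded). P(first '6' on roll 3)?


Geometric: P(X=3) = (1-p)^(k-1)×p = (2/15)^2×13/15 = 52/3375

P(X=3) = 52/3375 ≈ 1.54%


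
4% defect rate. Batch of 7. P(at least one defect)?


P(all good) = (24/25)^7 = 4586471424/6103515625
P(≥1 defect) = 1517044201/6103515625

P = 1517044201/6103515625 ≈ 24.86%


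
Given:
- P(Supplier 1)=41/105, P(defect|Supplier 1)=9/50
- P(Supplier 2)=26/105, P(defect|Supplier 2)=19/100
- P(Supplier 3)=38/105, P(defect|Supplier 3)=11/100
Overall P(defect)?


P(B) = Σ P(B|Aᵢ)×P(Aᵢ)
  9/50×41/105 = 123/1750
  19/100×26/105 = 247/5250
  11/100×38/105 = 209/5250
Sum = 11/70

P(defect) = 11/70 ≈ 15.71%


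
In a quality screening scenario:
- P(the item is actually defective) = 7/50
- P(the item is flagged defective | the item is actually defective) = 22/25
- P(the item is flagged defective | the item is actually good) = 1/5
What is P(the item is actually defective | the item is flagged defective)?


Using Bayes' theorem:
P(A|B) = P(B|A)·P(A) / P(B)

P(the item is flagged defective) = 22/25 × 7/50 + 1/5 × 43/50
= 77/625 + 43/250 = 369/1250

P(the item is actually defective|the item is flagged defective) = (77/625) / (369/1250) = 154/369

P(the item is actually defective|the item is flagged defective) = 154/369 ≈ 41.73%


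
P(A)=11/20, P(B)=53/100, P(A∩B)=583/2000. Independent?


P(A)×P(B) = 583/2000
P(A∩B) = 583/2000
Equal ✓ → Independent

Yes, independent


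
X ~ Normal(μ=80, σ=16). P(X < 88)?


z = (88-80)/16 = 0.5
P(Z < 0.5) = 0.6915

P(X < 88) ≈ 0.6915


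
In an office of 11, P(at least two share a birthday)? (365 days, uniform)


P(all different) = Π(365-i)/365 for i=0..10
= 0.858859
P(match) = 1 - 0.858859 = 0.141141

P ≈ 0.1411 ≈ 14.11%


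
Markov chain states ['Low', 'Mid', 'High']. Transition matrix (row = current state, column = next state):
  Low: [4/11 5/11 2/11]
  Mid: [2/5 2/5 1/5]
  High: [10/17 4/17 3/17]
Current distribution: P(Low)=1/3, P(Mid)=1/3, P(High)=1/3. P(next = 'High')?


P(next=High) = Σᵢ P(now=i)×P(i→High)
= 1/3×2/11 + 1/3×1/5 + 1/3×3/17
= 2/33 + 1/15 + 1/17 = 174/935

P = 174/935 ≈ 0.1861


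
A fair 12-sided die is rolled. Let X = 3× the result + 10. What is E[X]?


E[die] = (1+12)/2 = 13/2
E[X] = 3×13/2 + 10 = 59/2

E[X] = 59/2


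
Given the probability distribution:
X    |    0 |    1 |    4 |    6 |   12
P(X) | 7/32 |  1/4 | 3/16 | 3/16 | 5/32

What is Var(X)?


E[X] = 4
E[X²] = 65/2
Var(X) = E[X²] - (E[X])² = 65/2 - 16 = 33/2

Var(X) = 33/2 ≈ 16.5000


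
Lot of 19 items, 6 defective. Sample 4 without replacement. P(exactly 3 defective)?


Hypergeometric: C(6,3)×C(13,1)/C(19,4)
= 20×13/3876 = 65/969

P(X=3) = 65/969 ≈ 6.71%


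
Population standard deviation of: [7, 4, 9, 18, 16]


Mean = 54/5
  (7-54/5)²=361/25
  (4-54/5)²=1156/25
  (9-54/5)²=81/25
  (18-54/5)²=1296/25
  (16-54/5)²=676/25
Σ(x-μ)² = 714/5
σ² = (714/5)/5 = 714/25

σ = √(714/25) ≈ 5.3442


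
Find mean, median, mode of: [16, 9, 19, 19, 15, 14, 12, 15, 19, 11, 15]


Sorted: [9, 11, 12, 14, 15, 15, 15, 16, 19, 19, 19]
Mean = 164/11
Median = 15
Freq: {16: 1, 9: 1, 19: 3, 15: 3, 14: 1, 12: 1, 11: 1}
Mode: [15, 19]

Mean=164/11, Median=15, Mode=[15, 19]


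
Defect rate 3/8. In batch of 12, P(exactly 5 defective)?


Binomial: P(X=5) = C(12,5)×p^5×(1-p)^7
= 792 × 243/32768 × 78125/2097152 = 1879453125/8589934592

P(X=5) = 1879453125/8589934592 ≈ 21.88%


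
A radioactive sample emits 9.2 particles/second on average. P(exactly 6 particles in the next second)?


Poisson(λ=9.2): P(X=6) = e^(-λ)×λ^k/k!
= e^(-9.2) × 9.2^6 / 6!
≈ 0.0001010394018 × 606355.001344 / 720 ≈ 0.085091

P(X=6) ≈ 0.085091 ≈ 8.51%


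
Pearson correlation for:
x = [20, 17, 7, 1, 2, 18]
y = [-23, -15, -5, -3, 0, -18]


n=6, Σx=65, Σy=-64, Σxy=-1077, Σx²=1067, Σy²=1112
r = (6×(-1077) - 65×(-64))/√((6×1067 - 65²)(6×1112 - (-64)²))
= -2302/√(2177×2576) = -2302/√5607952 ≈ -2302/2368.1115 ≈ -0.9721

r ≈ -0.9721


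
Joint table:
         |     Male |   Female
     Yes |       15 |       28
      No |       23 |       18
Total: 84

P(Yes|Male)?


P(Yes|Male) = 15/(15+23) = 15/38

P = 15/38 ≈ 39.47%


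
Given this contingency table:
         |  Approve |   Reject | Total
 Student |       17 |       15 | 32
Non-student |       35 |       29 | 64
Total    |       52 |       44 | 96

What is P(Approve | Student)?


P(Approve | Student) = 17/(17+15) = 17/32

P(Approve|Student) = 17/32 ≈ 53.12%


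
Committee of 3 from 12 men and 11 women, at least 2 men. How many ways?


Count by #men:
  2M,1W: C(12,2)×C(11,1)=726
  3M,0W: C(12,3)×C(11,0)=220
Total = 946

946


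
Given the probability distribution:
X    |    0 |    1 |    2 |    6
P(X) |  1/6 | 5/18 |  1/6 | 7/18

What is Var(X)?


E[X] = 53/18
E[X²] = 269/18
Var(X) = E[X²] - (E[X])² = 269/18 - 2809/324 = 2033/324

Var(X) = 2033/324 ≈ 6.2747


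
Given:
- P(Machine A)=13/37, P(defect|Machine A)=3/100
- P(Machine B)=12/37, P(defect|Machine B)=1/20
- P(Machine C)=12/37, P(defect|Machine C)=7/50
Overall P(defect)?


P(B) = Σ P(B|Aᵢ)×P(Aᵢ)
  3/100×13/37 = 39/3700
  1/20×12/37 = 3/185
  7/50×12/37 = 42/925
Sum = 267/3700

P(defect) = 267/3700 ≈ 7.22%


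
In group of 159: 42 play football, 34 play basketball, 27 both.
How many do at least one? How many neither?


|A∪B| = 42+34-27 = 49
Neither = 159-49 = 110

At least one: 49; Neither: 110


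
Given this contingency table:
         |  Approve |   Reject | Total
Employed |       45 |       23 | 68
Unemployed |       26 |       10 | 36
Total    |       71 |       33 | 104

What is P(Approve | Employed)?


P(Approve | Employed) = 45/(45+23) = 45/68

P(Approve|Employed) = 45/68 ≈ 66.18%


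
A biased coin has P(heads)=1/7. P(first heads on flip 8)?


Geometric: P(X=8) = (1-p)^(k-1)×p = (6/7)^7×1/7 = 279936/5764801

P(X=8) = 279936/5764801 ≈ 4.86%


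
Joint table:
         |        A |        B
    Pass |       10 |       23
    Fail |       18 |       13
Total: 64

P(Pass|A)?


P(Pass|A) = 10/(10+18) = 10/28 = 5/14

P = 5/14 ≈ 35.71%


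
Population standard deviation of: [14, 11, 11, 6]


Mean = 42/4 = 21/2
  (14-21/2)²=49/4
  (11-21/2)²=1/4
  (11-21/2)²=1/4
  (6-21/2)²=81/4
Σ(x-μ)² = 33
σ² = 33/4

σ = √(33/4) ≈ 2.8723


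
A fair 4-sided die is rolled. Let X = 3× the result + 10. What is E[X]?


E[die] = (1+4)/2 = 5/2
E[X] = 3×5/2 + 10 = 35/2

E[X] = 35/2


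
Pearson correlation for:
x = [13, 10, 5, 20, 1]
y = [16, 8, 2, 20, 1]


n=5, Σx=49, Σy=47, Σxy=699, Σx²=695, Σy²=725
r = (5×699 - 49×47)/√((5×695 - 49²)(5×725 - 47²))
= 1192/√(1074×1416) = 1192/√1520784 ≈ 1192/1233.2007 ≈ 0.9666

r ≈ 0.9666


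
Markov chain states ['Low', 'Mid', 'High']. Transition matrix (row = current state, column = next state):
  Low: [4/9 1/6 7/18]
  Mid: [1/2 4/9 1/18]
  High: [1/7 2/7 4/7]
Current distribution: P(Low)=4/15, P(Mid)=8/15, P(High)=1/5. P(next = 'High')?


P(next=High) = Σᵢ P(now=i)×P(i→High)
= 4/15×7/18 + 8/15×1/18 + 1/5×4/7
= 14/135 + 4/135 + 4/35 = 26/105

P = 26/105 ≈ 0.2476


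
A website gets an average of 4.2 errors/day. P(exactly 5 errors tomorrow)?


Poisson(λ=4.2): P(X=5) = e^(-λ)×λ^k/k!
= e^(-4.2) × 4.2^5 / 5!
≈ 0.01499557682 × 1306.91232 / 120 ≈ 0.163316

P(X=5) ≈ 0.163316 ≈ 16.33%


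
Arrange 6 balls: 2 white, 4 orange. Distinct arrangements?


6!/(2!×4!) = 15

15


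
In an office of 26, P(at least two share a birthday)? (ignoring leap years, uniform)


P(all different) = Π(365-i)/365 for i=0..25
= 0.401759
P(match) = 1 - 0.401759 = 0.598241

P ≈ 0.5982 ≈ 59.82%


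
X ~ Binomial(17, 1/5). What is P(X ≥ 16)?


P(X ≥ 16) = Σ P(X=i) for i=16..17
P(X=16) = 68/762939453125
P(X=17) = 1/762939453125
Sum = 69/762939453125

P(X ≥ 16) = 69/762939453125 ≈ 0.00%


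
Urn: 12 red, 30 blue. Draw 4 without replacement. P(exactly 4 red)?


Hypergeometric: C(12,4)×C(30,0)/C(42,4)
= 495×1/111930 = 33/7462

P(X=4) = 33/7462 ≈ 0.44%


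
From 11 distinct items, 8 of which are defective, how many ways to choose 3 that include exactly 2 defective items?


Choose 2 of the 8 defective items and 1 of the other 3 items:
C(8,2)×C(3,1) = 28×3 = 84

84


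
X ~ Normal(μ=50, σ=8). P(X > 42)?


z = (42-50)/8 = -1.0
P(X > 42) = 1 - P(Z ≤ -1.0) = 1 - 0.1587 = 0.8413

P(X > 42) ≈ 0.8413


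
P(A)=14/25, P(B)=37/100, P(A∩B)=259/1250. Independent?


P(A)×P(B) = 259/1250
P(A∩B) = 259/1250
Equal ✓ → Independent

Yes, independent


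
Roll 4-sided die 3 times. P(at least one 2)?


P(no 2)^3 = (3/4)^3 = 27/64
P(≥1) = 1 - 27/64 = 37/64

P = 37/64 ≈ 57.81%


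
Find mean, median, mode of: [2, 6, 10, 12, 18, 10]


Sorted: [2, 6, 10, 10, 12, 18]
Mean = 58/6 = 29/3
Median = 10
Freq: {2: 1, 6: 1, 10: 2, 12: 1, 18: 1}
Mode: [10]

Mean=29/3, Median=10, Mode=10


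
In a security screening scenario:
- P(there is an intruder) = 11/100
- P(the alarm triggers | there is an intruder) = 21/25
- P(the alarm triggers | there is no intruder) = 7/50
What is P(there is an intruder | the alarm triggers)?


Using Bayes' theorem:
P(A|B) = P(B|A)·P(A) / P(B)

P(the alarm triggers) = 21/25 × 11/100 + 7/50 × 89/100
= 231/2500 + 623/5000 = 217/1000

P(there is an intruder|the alarm triggers) = (231/2500) / (217/1000) = 66/155

P(there is an intruder|the alarm triggers) = 66/155 ≈ 42.58%


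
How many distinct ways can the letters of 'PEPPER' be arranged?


Letters: 6, freq: {'P': 3, 'E': 2, 'R': 1}
6!/(3!×2!×1!) = 720/12 = 60

60


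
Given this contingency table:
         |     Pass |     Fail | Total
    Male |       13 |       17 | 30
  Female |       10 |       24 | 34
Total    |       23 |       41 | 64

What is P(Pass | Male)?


P(Pass | Male) = 13/(13+17) = 13/30

P(Pass|Male) = 13/30 ≈ 43.33%


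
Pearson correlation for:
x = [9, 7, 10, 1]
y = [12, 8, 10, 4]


n=4, Σx=27, Σy=34, Σxy=268, Σx²=231, Σy²=324
r = (4×268 - 27×34)/√((4×231 - 27²)(4×324 - 34²))
= 154/√(195×140) = 154/√27300 ≈ 154/165.2271 ≈ 0.9321

r ≈ 0.9321


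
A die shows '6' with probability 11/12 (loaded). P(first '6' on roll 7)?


Geometric: P(X=7) = (1-p)^(k-1)×p = (1/12)^6×11/12 = 11/35831808

P(X=7) = 11/35831808 ≈ 0.00%


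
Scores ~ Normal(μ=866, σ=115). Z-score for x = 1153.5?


z = (x - μ)/σ = (1153.5 - 866)/115 = 2.5

z = 2.5


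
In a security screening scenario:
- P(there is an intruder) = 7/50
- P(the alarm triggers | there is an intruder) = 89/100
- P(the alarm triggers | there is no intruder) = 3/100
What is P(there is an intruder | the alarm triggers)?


Using Bayes' theorem:
P(A|B) = P(B|A)·P(A) / P(B)

P(the alarm triggers) = 89/100 × 7/50 + 3/100 × 43/50
= 623/5000 + 129/5000 = 94/625

P(there is an intruder|the alarm triggers) = (623/5000) / (94/625) = 623/752

P(there is an intruder|the alarm triggers) = 623/752 ≈ 82.85%


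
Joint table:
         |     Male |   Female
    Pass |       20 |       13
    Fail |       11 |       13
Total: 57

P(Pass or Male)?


P(Pass∨Male) = P(Pass) + P(Male) - P(Pass∧Male)
= (33 + 31 - 20)/57 = 44/57

P = 44/57 ≈ 77.19%


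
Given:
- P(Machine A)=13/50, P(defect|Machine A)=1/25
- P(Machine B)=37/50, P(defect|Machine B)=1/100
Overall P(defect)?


P(B) = Σ P(B|Aᵢ)×P(Aᵢ)
  1/25×13/50 = 13/1250
  1/100×37/50 = 37/5000
Sum = 89/5000

P(defect) = 89/5000 ≈ 1.78%


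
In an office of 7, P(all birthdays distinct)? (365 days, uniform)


P(all different) = Π(365-i)/365 for i=0..6
= (365/365)×(364/365)×...×(359/365)
= 0.943764

P ≈ 0.9438 ≈ 94.38%


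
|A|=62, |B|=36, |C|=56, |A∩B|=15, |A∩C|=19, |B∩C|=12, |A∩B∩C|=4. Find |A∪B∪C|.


|A∪B∪C| = 62+36+56-15-19-12+4 = 112

|A∪B∪C| = 112


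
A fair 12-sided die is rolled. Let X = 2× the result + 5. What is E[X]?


E[die] = (1+12)/2 = 13/2
E[X] = 2×13/2 + 5 = 18

E[X] = 18


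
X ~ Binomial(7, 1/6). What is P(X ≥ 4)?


P(X ≥ 4) = Σ P(X=i) for i=4..7
P(X=4) = 4375/279936
P(X=5) = 175/93312
P(X=6) = 35/279936
P(X=7) = 1/279936
Sum = 617/34992

P(X ≥ 4) = 617/34992 ≈ 1.76%


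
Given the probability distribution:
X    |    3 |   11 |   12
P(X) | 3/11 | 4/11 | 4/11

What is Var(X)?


E[X] = 101/11
E[X²] = 1087/11
Var(X) = E[X²] - (E[X])² = 1087/11 - 10201/121 = 1756/121

Var(X) = 1756/121 ≈ 14.5124


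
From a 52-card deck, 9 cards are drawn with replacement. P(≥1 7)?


P(not a 7) = 48/52 = 12/13
P(none in 9 draws) = (12/13)^9 = 5159780352/10604499373
P(≥1 7) = 1 - 5159780352/10604499373 = 5444719021/10604499373

P = 5444719021/10604499373 ≈ 51.34%


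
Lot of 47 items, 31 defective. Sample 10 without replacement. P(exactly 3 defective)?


Hypergeometric: C(31,3)×C(16,7)/C(47,10)
= 4495×11440/5178066751 = 359600/36210257

P(X=3) = 359600/36210257 ≈ 0.99%


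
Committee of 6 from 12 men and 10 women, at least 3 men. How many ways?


Count by #men:
  3M,3W: C(12,3)×C(10,3)=26400
  4M,2W: C(12,4)×C(10,2)=22275
  5M,1W: C(12,5)×C(10,1)=7920
  6M,0W: C(12,6)×C(10,0)=924
Total = 57519

57519


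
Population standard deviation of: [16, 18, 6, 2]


Mean = 42/4 = 21/2
  (16-21/2)²=121/4
  (18-21/2)²=225/4
  (6-21/2)²=81/4
  (2-21/2)²=289/4
Σ(x-μ)² = 179
σ² = 179/4

σ = √(179/4) ≈ 6.6895


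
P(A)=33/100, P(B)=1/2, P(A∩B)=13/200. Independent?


P(A)×P(B) = 33/200
P(A∩B) = 13/200
Not equal → NOT independent

No, not independent


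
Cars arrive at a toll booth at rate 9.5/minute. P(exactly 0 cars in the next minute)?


Poisson(λ=9.5): P(X=0) = e^(-λ)×λ^k/k!
= e^(-9.5) × 9.5^0 / 0!
≈ 7.485182989e-05 × 1 / 1 ≈ 0.000075

P(X=0) ≈ 0.000075 ≈ 0.01%


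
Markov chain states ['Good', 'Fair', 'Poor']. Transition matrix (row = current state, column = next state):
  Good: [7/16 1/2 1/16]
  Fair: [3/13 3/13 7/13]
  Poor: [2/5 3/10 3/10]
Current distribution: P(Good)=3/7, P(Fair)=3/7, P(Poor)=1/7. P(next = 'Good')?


P(next=Good) = Σᵢ P(now=i)×P(i→Good)
= 3/7×7/16 + 3/7×3/13 + 1/7×2/5
= 3/16 + 9/91 + 2/35 = 2501/7280

P = 2501/7280 ≈ 0.3435


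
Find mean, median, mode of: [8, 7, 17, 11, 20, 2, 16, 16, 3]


Sorted: [2, 3, 7, 8, 11, 16, 16, 17, 20]
Mean = 100/9
Median = 11
Freq: {8: 1, 7: 1, 17: 1, 11: 1, 20: 1, 2: 1, 16: 2, 3: 1}
Mode: [16]

Mean=100/9, Median=11, Mode=16


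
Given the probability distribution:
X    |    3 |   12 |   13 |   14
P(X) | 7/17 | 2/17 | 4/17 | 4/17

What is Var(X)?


E[X] = 9
E[X²] = 1811/17
Var(X) = E[X²] - (E[X])² = 1811/17 - 81 = 434/17

Var(X) = 434/17 ≈ 25.5294


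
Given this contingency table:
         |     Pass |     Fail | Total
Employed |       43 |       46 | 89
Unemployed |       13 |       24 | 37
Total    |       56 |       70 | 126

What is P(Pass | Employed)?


P(Pass | Employed) = 43/(43+46) = 43/89

P(Pass|Employed) = 43/89 ≈ 48.31%


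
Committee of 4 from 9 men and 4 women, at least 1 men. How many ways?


Count by #men:
  1M,3W: C(9,1)×C(4,3)=36
  2M,2W: C(9,2)×C(4,2)=216
  3M,1W: C(9,3)×C(4,1)=336
  4M,0W: C(9,4)×C(4,0)=126
Total = 714

714


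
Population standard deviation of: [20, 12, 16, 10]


Mean = 58/4 = 29/2
  (20-29/2)²=121/4
  (12-29/2)²=25/4
  (16-29/2)²=9/4
  (10-29/2)²=81/4
Σ(x-μ)² = 59
σ² = 59/4

σ = √(59/4) ≈ 3.8406


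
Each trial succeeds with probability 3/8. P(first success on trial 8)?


Geometric: P(X=8) = (1-p)^(k-1)×p = (5/8)^7×3/8 = 234375/16777216

P(X=8) = 234375/16777216 ≈ 1.40%


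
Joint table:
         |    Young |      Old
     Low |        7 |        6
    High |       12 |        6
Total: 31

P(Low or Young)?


P(Low∨Young) = P(Low) + P(Young) - P(Low∧Young)
= (13 + 19 - 7)/31 = 25/31

P = 25/31 ≈ 80.65%


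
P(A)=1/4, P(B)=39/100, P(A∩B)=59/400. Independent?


P(A)×P(B) = 39/400
P(A∩B) = 59/400
Not equal → NOT independent

No, not independent


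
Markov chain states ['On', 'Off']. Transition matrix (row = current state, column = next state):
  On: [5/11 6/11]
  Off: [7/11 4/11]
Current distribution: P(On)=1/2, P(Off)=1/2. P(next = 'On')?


P(next=On) = Σᵢ P(now=i)×P(i→On)
= 1/2×5/11 + 1/2×7/11
= 5/22 + 7/22 = 6/11

P = 6/11 ≈ 0.5455


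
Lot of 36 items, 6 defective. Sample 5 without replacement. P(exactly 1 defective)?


Hypergeometric: C(6,1)×C(30,4)/C(36,5)
= 6×27405/376992 = 1305/2992

P(X=1) = 1305/2992 ≈ 43.62%


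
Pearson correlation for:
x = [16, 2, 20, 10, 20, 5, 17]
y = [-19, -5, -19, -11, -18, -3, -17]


n=7, Σx=90, Σy=-92, Σxy=-1468, Σx²=1474, Σy²=1490
r = (7×(-1468) - 90×(-92))/√((7×1474 - 90²)(7×1490 - (-92)²))
= -1996/√(2218×1966) = -1996/√4360588 ≈ -1996/2088.2021 ≈ -0.9558

r ≈ -0.9558


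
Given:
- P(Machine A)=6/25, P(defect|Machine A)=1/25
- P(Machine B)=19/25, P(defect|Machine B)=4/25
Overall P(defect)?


P(B) = Σ P(B|Aᵢ)×P(Aᵢ)
  1/25×6/25 = 6/625
  4/25×19/25 = 76/625
Sum = 82/625

P(defect) = 82/625 ≈ 13.12%


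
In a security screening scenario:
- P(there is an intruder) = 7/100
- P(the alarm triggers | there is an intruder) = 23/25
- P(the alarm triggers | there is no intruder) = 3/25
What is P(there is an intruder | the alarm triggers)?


Using Bayes' theorem:
P(A|B) = P(B|A)·P(A) / P(B)

P(the alarm triggers) = 23/25 × 7/100 + 3/25 × 93/100
= 161/2500 + 279/2500 = 22/125

P(there is an intruder|the alarm triggers) = (161/2500) / (22/125) = 161/440

P(there is an intruder|the alarm triggers) = 161/440 ≈ 36.59%


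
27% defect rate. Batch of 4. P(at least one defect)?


P(all good) = (73/100)^4 = 28398241/100000000
P(≥1 defect) = 71601759/100000000

P = 71601759/100000000 ≈ 71.60%


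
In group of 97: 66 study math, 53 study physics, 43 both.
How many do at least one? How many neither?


|A∪B| = 66+53-43 = 76
Neither = 97-76 = 21

At least one: 76; Neither: 21


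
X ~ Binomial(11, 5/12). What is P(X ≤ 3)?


P(X ≤ 3) = Σ P(X=i) for i=0..3
P(X=0) = 1977326743/743008370688
P(X=1) = 15536138695/743008370688
P(X=2) = 55486209625/743008370688
P(X=3) = 39633006875/247669456896
Sum = 7995778987/30958682112

P(X ≤ 3) = 7995778987/30958682112 ≈ 25.83%


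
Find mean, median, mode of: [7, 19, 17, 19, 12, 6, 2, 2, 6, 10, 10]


Sorted: [2, 2, 6, 6, 7, 10, 10, 12, 17, 19, 19]
Mean = 110/11 = 10
Median = 10
Freq: {7: 1, 19: 2, 17: 1, 12: 1, 6: 2, 2: 2, 10: 2}
Mode: [2, 6, 10, 19]

Mean=10, Median=10, Mode=[2, 6, 10, 19]


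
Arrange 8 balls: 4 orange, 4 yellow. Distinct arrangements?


8!/(4!×4!) = 70

70


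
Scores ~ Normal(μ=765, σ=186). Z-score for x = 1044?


z = (x - μ)/σ = (1044 - 765)/186 = 1.5

z = 1.5


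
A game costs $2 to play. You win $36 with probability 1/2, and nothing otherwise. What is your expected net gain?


E[gain] = (36-2)×1/2 + (-2)×1/2
= 17 - 1 = 16

Expected net gain = $16 ≈ $16.00


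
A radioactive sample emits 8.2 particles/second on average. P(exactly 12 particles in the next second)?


Poisson(λ=8.2): P(X=12) = e^(-λ)×λ^k/k!
= e^(-8.2) × 8.2^12 / 12!
≈ 0.00027465357 × 92420056270.3 / 479001600 ≈ 0.052993

P(X=12) ≈ 0.052993 ≈ 5.30%


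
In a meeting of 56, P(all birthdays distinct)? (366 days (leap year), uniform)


P(all different) = Π(366-i)/366 for i=0..55
= (366/366)×(365/366)×...×(311/366)
= 0.011818

P ≈ 0.0118 ≈ 1.18%


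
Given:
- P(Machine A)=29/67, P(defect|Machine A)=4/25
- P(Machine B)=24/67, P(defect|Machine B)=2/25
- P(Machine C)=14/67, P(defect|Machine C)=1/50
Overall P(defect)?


P(B) = Σ P(B|Aᵢ)×P(Aᵢ)
  4/25×29/67 = 116/1675
  2/25×24/67 = 48/1675
  1/50×14/67 = 7/1675
Sum = 171/1675

P(defect) = 171/1675 ≈ 10.21%


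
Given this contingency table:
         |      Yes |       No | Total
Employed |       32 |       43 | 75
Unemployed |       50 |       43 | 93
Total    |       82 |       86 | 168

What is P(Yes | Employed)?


P(Yes | Employed) = 32/(32+43) = 32/75

P(Yes|Employed) = 32/75 ≈ 42.67%


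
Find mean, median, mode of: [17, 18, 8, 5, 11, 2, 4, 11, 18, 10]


Sorted: [2, 4, 5, 8, 10, 11, 11, 17, 18, 18]
Mean = 104/10 = 52/5
Median = 21/2
Freq: {17: 1, 18: 2, 8: 1, 5: 1, 11: 2, 2: 1, 4: 1, 10: 1}
Mode: [11, 18]

Mean=52/5, Median=21/2, Mode=[11, 18]


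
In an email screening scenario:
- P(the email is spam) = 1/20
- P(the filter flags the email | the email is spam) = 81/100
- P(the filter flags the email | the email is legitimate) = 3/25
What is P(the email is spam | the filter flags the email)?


Using Bayes' theorem:
P(A|B) = P(B|A)·P(A) / P(B)

P(the filter flags the email) = 81/100 × 1/20 + 3/25 × 19/20
= 81/2000 + 57/500 = 309/2000

P(the email is spam|the filter flags the email) = (81/2000) / (309/2000) = 27/103

P(the email is spam|the filter flags the email) = 27/103 ≈ 26.21%


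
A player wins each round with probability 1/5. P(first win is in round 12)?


Geometric: P(X=12) = (1-p)^(k-1)×p = (4/5)^11×1/5 = 4194304/244140625

P(X=12) = 4194304/244140625 ≈ 1.72%


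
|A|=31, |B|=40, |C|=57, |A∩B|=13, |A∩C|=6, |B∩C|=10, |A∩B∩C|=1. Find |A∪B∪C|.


|A∪B∪C| = 31+40+57-13-6-10+1 = 100

|A∪B∪C| = 100


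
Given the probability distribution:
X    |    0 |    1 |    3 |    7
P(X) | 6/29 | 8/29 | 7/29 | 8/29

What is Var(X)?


E[X] = 85/29
E[X²] = 463/29
Var(X) = E[X²] - (E[X])² = 463/29 - 7225/841 = 6202/841

Var(X) = 6202/841 ≈ 7.3746


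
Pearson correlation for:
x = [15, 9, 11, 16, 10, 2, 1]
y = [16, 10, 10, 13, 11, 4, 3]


n=7, Σx=64, Σy=67, Σxy=769, Σx²=788, Σy²=771
r = (7×769 - 64×67)/√((7×788 - 64²)(7×771 - 67²))
= 1095/√(1420×908) = 1095/√1289360 ≈ 1095/1135.4999 ≈ 0.9643

r ≈ 0.9643


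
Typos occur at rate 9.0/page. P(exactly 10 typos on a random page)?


Poisson(λ=9.0): P(X=10) = e^(-λ)×λ^k/k!
= e^(-9.0) × 9.0^10 / 10!
≈ 0.0001234098041 × 3486784401 / 3628800 ≈ 0.118580

P(X=10) ≈ 0.118580 ≈ 11.86%


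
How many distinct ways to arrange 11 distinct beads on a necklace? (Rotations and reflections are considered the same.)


Free circular arrangements: rotations and reflections both identified.
(n-1)!/2 = 10!/2 = 3628800/2 = 1814400

1814400


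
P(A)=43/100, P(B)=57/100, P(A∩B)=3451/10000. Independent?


P(A)×P(B) = 2451/10000
P(A∩B) = 3451/10000
Not equal → NOT independent

No, not independent


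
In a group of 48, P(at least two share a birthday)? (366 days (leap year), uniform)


P(all different) = Π(366-i)/366 for i=0..47
= 0.039768
P(match) = 1 - 0.039768 = 0.960232

P ≈ 0.9602 ≈ 96.02%


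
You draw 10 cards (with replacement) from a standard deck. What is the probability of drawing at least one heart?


P(not a heart) = 39/52 = 3/4
P(none in 10 draws) = (3/4)^10 = 59049/1048576
P(≥1 heart) = 1 - 59049/1048576 = 989527/1048576

P = 989527/1048576 ≈ 94.37%


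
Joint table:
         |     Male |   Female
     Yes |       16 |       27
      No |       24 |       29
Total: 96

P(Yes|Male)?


P(Yes|Male) = 16/(16+24) = 16/40 = 2/5

P = 2/5 ≈ 40.00%


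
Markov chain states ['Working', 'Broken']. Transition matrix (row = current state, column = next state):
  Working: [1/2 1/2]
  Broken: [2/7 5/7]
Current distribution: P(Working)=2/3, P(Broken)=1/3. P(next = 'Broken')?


P(next=Broken) = Σᵢ P(now=i)×P(i→Broken)
= 2/3×1/2 + 1/3×5/7
= 1/3 + 5/21 = 4/7

P = 4/7 ≈ 0.5714


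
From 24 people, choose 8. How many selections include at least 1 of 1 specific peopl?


Complement: C(24,8) - C(23,8) = 735471 - 490314 = 245157

245157


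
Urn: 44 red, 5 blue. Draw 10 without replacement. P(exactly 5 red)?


Hypergeometric: C(44,5)×C(5,5)/C(49,10)
= 1086008×1/8217822536 = 1/7567

P(X=5) = 1/7567 ≈ 0.01%


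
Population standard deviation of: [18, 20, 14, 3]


Mean = 55/4
  (18-55/4)²=289/16
  (20-55/4)²=625/16
  (14-55/4)²=1/16
  (3-55/4)²=1849/16
Σ(x-μ)² = 691/4
σ² = (691/4)/4 = 691/16

σ = √(691/16) ≈ 6.5717


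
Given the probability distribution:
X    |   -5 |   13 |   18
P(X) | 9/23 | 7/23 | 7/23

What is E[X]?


E[X] = Σ x·P(X=x)
= (-5)×(9/23) + (13)×(7/23) + (18)×(7/23)
= 172/23

E[X] = 172/23


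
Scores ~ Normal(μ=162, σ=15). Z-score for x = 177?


z = (x - μ)/σ = (177 - 162)/15 = 1.0

z = 1.0


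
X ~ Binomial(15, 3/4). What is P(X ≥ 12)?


P(X ≥ 12) = Σ P(X=i) for i=12..15
P(X=12) = 241805655/1073741824
P(X=13) = 167403915/1073741824
P(X=14) = 71744535/1073741824
P(X=15) = 14348907/1073741824
Sum = 123825753/268435456

P(X ≥ 12) = 123825753/268435456 ≈ 46.13%


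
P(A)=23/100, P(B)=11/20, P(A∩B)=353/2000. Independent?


P(A)×P(B) = 253/2000
P(A∩B) = 353/2000
Not equal → NOT independent

No, not independent


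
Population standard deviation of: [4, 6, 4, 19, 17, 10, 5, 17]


Mean = 82/8 = 41/4
  (4-41/4)²=625/16
  (6-41/4)²=289/16
  (4-41/4)²=625/16
  (19-41/4)²=1225/16
  (17-41/4)²=729/16
  (10-41/4)²=1/16
  (5-41/4)²=441/16
  (17-41/4)²=729/16
Σ(x-μ)² = 583/2
σ² = (583/2)/8 = 583/16

σ = √(583/16) ≈ 6.0363


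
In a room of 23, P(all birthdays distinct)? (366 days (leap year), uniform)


P(all different) = Π(366-i)/366 for i=0..22
= (366/366)×(365/366)×...×(344/366)
= 0.493677

P ≈ 0.4937 ≈ 49.37%


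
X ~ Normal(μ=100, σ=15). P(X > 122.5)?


z = (122.5-100)/15 = 1.5
P(X > 122.5) = 1 - P(Z ≤ 1.5) = 1 - 0.9332 = 0.0668

P(X > 122.5) ≈ 0.0668


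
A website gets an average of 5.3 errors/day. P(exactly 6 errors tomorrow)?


Poisson(λ=5.3): P(X=6) = e^(-λ)×λ^k/k!
= e^(-5.3) × 5.3^6 / 6!
≈ 0.004991593907 × 22164.361129 / 720 ≈ 0.153660

P(X=6) ≈ 0.153660 ≈ 15.37%


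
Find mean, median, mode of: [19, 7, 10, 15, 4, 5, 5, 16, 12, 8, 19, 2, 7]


Sorted: [2, 4, 5, 5, 7, 7, 8, 10, 12, 15, 16, 19, 19]
Mean = 129/13
Median = 8
Freq: {19: 2, 7: 2, 10: 1, 15: 1, 4: 1, 5: 2, 16: 1, 12: 1, 8: 1, 2: 1}
Mode: [5, 7, 19]

Mean=129/13, Median=8, Mode=[5, 7, 19]


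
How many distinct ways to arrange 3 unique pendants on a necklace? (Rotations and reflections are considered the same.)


Free circular arrangements: rotations and reflections both identified.
(n-1)!/2 = 2!/2 = 2/2 = 1

1


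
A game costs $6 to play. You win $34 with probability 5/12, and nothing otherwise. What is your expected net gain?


E[gain] = (34-6)×5/12 + (-6)×7/12
= 35/3 - 7/2 = 49/6

Expected net gain = $49/6 ≈ $8.17


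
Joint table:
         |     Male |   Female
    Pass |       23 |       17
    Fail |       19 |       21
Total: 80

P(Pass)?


P(Pass) = (23+17)/80 = 40/80 = 1/2

P(Pass) = 1/2 ≈ 50.00%


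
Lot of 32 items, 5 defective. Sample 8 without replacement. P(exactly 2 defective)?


Hypergeometric: C(5,2)×C(27,6)/C(32,8)
= 10×296010/10518300 = 253/899

P(X=2) = 253/899 ≈ 28.14%


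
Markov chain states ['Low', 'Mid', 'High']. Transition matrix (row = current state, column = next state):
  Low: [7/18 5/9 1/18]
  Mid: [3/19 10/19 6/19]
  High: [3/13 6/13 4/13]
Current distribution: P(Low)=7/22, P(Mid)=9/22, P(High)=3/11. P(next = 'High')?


P(next=High) = Σᵢ P(now=i)×P(i→High)
= 7/22×1/18 + 9/22×6/19 + 3/11×4/13
= 7/396 + 27/209 + 12/143 = 22573/97812

P = 22573/97812 ≈ 0.2308


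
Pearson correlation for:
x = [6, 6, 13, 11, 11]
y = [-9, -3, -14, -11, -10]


n=5, Σx=47, Σy=-47, Σxy=-485, Σx²=483, Σy²=507
r = (5×(-485) - 47×(-47))/√((5×483 - 47²)(5×507 - (-47)²))
= -216/√(206×326) = -216/√67156 ≈ -216/259.1447 ≈ -0.8335

r ≈ -0.8335


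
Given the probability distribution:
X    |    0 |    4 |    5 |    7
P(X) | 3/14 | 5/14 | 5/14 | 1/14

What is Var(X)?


E[X] = 26/7
E[X²] = 127/7
Var(X) = E[X²] - (E[X])² = 127/7 - 676/49 = 213/49

Var(X) = 213/49 ≈ 4.3469


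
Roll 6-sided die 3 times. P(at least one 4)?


P(no 4)^3 = (5/6)^3 = 125/216
P(≥1) = 1 - 125/216 = 91/216

P = 91/216 ≈ 42.13%


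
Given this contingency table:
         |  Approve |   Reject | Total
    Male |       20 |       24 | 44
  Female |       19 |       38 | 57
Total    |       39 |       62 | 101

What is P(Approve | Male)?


P(Approve | Male) = 20/(20+24) = 20/44 = 5/11

P(Approve|Male) = 5/11 ≈ 45.45%


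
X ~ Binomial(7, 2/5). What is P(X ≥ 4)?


P(X ≥ 4) = Σ P(X=i) for i=4..7
P(X=4) = 3024/15625
P(X=5) = 6048/78125
P(X=6) = 1344/78125
P(X=7) = 128/78125
Sum = 4528/15625

P(X ≥ 4) = 4528/15625 ≈ 28.98%


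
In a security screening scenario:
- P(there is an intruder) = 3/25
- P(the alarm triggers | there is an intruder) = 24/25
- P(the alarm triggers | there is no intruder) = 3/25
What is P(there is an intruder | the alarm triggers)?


Using Bayes' theorem:
P(A|B) = P(B|A)·P(A) / P(B)

P(the alarm triggers) = 24/25 × 3/25 + 3/25 × 22/25
= 72/625 + 66/625 = 138/625

P(there is an intruder|the alarm triggers) = (72/625) / (138/625) = 12/23

P(there is an intruder|the alarm triggers) = 12/23 ≈ 52.17%


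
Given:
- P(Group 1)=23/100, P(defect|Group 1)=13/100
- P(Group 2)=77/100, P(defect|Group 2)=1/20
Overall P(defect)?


P(B) = Σ P(B|Aᵢ)×P(Aᵢ)
  13/100×23/100 = 299/10000
  1/20×77/100 = 77/2000
Sum = 171/2500

P(defect) = 171/2500 ≈ 6.84%


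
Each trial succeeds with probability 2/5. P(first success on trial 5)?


Geometric: P(X=5) = (1-p)^(k-1)×p = (3/5)^4×2/5 = 162/3125

P(X=5) = 162/3125 ≈ 5.18%


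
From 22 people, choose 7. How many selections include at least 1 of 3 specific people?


Complement: C(22,7) - C(19,7) = 170544 - 50388 = 120156

120156


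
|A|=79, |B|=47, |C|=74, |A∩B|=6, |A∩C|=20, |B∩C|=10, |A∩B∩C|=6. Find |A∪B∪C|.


|A∪B∪C| = 79+47+74-6-20-10+6 = 170

|A∪B∪C| = 170


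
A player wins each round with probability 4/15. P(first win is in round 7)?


Geometric: P(X=7) = (1-p)^(k-1)×p = (11/15)^6×4/15 = 7086244/170859375

P(X=7) = 7086244/170859375 ≈ 4.15%


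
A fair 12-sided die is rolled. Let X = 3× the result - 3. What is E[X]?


E[die] = (1+12)/2 = 13/2
E[X] = 3×13/2 - 3 = 33/2

E[X] = 33/2


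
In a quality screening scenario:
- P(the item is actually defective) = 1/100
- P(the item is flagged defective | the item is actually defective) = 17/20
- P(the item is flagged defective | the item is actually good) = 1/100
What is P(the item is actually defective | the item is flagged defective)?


Using Bayes' theorem:
P(A|B) = P(B|A)·P(A) / P(B)

P(the item is flagged defective) = 17/20 × 1/100 + 1/100 × 99/100
= 17/2000 + 99/10000 = 23/1250

P(the item is actually defective|the item is flagged defective) = (17/2000) / (23/1250) = 85/184

P(the item is actually defective|the item is flagged defective) = 85/184 ≈ 46.20%


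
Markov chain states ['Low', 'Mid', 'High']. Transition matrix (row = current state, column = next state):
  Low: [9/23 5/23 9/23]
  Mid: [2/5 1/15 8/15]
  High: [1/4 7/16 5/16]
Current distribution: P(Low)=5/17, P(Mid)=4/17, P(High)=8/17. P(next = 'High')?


P(next=High) = Σᵢ P(now=i)×P(i→High)
= 5/17×9/23 + 4/17×8/15 + 8/17×5/16
= 45/391 + 32/255 + 5/34 = 4547/11730

P = 4547/11730 ≈ 0.3876


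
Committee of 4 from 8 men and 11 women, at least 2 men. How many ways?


Count by #men:
  2M,2W: C(8,2)×C(11,2)=1540
  3M,1W: C(8,3)×C(11,1)=616
  4M,0W: C(8,4)×C(11,0)=70
Total = 2226

2226


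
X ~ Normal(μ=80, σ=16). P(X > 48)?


z = (48-80)/16 = -2.0
P(X > 48) = 1 - P(Z ≤ -2.0) = 1 - 0.0228 = 0.9772

P(X > 48) ≈ 0.9772


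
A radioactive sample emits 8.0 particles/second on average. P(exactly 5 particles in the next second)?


Poisson(λ=8.0): P(X=5) = e^(-λ)×λ^k/k!
= e^(-8.0) × 8.0^5 / 5!
≈ 0.0003354626279 × 32768 / 120 ≈ 0.091604

P(X=5) ≈ 0.091604 ≈ 9.16%


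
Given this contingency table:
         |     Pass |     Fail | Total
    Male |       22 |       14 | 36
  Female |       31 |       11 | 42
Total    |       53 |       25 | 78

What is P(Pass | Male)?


P(Pass | Male) = 22/(22+14) = 22/36 = 11/18

P(Pass|Male) = 11/18 ≈ 61.11%


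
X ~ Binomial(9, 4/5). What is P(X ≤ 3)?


P(X ≤ 3) = Σ P(X=i) for i=0..3
P(X=0) = 1/1953125
P(X=1) = 36/1953125
P(X=2) = 576/1953125
P(X=3) = 5376/1953125
Sum = 5989/1953125

P(X ≤ 3) = 5989/1953125 ≈ 0.31%


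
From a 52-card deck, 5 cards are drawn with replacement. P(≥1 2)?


P(not a 2) = 48/52 = 12/13
P(none in 5 draws) = (12/13)^5 = 248832/371293
P(≥1 2) = 1 - 248832/371293 = 122461/371293

P = 122461/371293 ≈ 32.98%


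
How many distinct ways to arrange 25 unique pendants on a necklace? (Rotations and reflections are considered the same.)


Free circular arrangements: rotations and reflections both identified.
(n-1)!/2 = 24!/2 = 620448401733239439360000/2 = 310224200866619719680000

310224200866619719680000


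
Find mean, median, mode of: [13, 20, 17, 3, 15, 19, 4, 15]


Sorted: [3, 4, 13, 15, 15, 17, 19, 20]
Mean = 106/8 = 53/4
Median = 15
Freq: {13: 1, 20: 1, 17: 1, 3: 1, 15: 2, 19: 1, 4: 1}
Mode: [15]

Mean=53/4, Median=15, Mode=15


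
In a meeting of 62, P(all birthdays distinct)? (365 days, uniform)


P(all different) = Π(365-i)/365 for i=0..61
= (365/365)×(364/365)×...×(304/365)
= 0.004090

P ≈ 0.0041 ≈ 0.41%


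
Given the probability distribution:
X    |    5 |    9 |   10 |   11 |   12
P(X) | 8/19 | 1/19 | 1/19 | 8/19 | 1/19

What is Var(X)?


E[X] = 159/19
E[X²] = 1493/19
Var(X) = E[X²] - (E[X])² = 1493/19 - 25281/361 = 3086/361

Var(X) = 3086/361 ≈ 8.5485


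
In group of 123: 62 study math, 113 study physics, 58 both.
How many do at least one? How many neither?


|A∪B| = 62+113-58 = 117
Neither = 123-117 = 6

At least one: 117; Neither: 6


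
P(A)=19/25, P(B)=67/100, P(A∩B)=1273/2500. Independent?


P(A)×P(B) = 1273/2500
P(A∩B) = 1273/2500
Equal ✓ → Independent

Yes, independent


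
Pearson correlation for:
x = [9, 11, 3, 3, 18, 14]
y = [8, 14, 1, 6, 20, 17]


n=6, Σx=58, Σy=66, Σxy=845, Σx²=740, Σy²=986
r = (6×845 - 58×66)/√((6×740 - 58²)(6×986 - 66²))
= 1242/√(1076×1560) = 1242/√1678560 ≈ 1242/1295.5925 ≈ 0.9586

r ≈ 0.9586


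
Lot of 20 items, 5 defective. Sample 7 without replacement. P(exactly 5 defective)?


Hypergeometric: C(5,5)×C(15,2)/C(20,7)
= 1×105/77520 = 7/5168

P(X=5) = 7/5168 ≈ 0.14%


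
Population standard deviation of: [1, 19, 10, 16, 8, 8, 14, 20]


Mean = 96/8 = 12
  (1-12)²=121
  (19-12)²=49
  (10-12)²=4
  (16-12)²=16
  (8-12)²=16
  (8-12)²=16
  (14-12)²=4
  (20-12)²=64
Σ(x-μ)² = 290
σ² = 290/8 = 145/4

σ = √(145/4) ≈ 6.0208


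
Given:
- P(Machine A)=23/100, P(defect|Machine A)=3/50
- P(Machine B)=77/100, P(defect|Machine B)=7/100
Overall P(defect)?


P(B) = Σ P(B|Aᵢ)×P(Aᵢ)
  3/50×23/100 = 69/5000
  7/100×77/100 = 539/10000
Sum = 677/10000

P(defect) = 677/10000 ≈ 6.77%


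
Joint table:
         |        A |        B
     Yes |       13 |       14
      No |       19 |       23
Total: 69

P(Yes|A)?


P(Yes|A) = 13/(13+19) = 13/32

P = 13/32 ≈ 40.62%


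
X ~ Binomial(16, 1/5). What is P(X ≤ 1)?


P(X ≤ 1) = Σ P(X=i) for i=0..1
P(X=0) = 4294967296/152587890625
P(X=1) = 17179869184/152587890625
Sum = 4294967296/30517578125

P(X ≤ 1) = 4294967296/30517578125 ≈ 14.07%


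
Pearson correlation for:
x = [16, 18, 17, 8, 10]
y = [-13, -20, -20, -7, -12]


n=5, Σx=69, Σy=-72, Σxy=-1084, Σx²=1033, Σy²=1162
r = (5×(-1084) - 69×(-72))/√((5×1033 - 69²)(5×1162 - (-72)²))
= -452/√(404×626) = -452/√252904 ≈ -452/502.8956 ≈ -0.8988

r ≈ -0.8988


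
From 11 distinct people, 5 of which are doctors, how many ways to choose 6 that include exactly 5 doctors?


Choose 5 of the 5 doctors and 1 of the other 6 people:
C(5,5)×C(6,1) = 1×6 = 6

6


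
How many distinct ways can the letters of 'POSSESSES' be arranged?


Letters: 9, freq: {'P': 1, 'O': 1, 'S': 5, 'E': 2}
9!/(1!×1!×5!×2!) = 362880/240 = 1512

1512


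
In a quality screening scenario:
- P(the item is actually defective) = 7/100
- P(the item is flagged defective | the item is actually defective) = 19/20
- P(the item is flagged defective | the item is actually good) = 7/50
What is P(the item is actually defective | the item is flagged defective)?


Using Bayes' theorem:
P(A|B) = P(B|A)·P(A) / P(B)

P(the item is flagged defective) = 19/20 × 7/100 + 7/50 × 93/100
= 133/2000 + 651/5000 = 1967/10000

P(the item is actually defective|the item is flagged defective) = (133/2000) / (1967/10000) = 95/281

P(the item is actually defective|the item is flagged defective) = 95/281 ≈ 33.81%


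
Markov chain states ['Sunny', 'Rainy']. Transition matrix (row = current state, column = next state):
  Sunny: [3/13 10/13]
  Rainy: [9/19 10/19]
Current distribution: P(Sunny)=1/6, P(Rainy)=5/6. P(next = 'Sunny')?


P(next=Sunny) = Σᵢ P(now=i)×P(i→Sunny)
= 1/6×3/13 + 5/6×9/19
= 1/26 + 15/38 = 107/247

P = 107/247 ≈ 0.4332


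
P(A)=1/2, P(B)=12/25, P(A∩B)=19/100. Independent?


P(A)×P(B) = 6/25
P(A∩B) = 19/100
Not equal → NOT independent

No, not independent


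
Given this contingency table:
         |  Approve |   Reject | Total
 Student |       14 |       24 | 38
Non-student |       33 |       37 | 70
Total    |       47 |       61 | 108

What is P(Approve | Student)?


P(Approve | Student) = 14/(14+24) = 14/38 = 7/19

P(Approve|Student) = 7/19 ≈ 36.84%


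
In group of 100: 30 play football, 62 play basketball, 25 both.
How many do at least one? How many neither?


|A∪B| = 30+62-25 = 67
Neither = 100-67 = 33

At least one: 67; Neither: 33


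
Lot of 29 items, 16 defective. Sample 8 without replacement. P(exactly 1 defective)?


Hypergeometric: C(16,1)×C(13,7)/C(29,8)
= 16×1716/4292145 = 64/10005

P(X=1) = 64/10005 ≈ 0.64%


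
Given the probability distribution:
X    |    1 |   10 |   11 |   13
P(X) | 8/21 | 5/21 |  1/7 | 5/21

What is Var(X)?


E[X] = 52/7
E[X²] = 572/7
Var(X) = E[X²] - (E[X])² = 572/7 - 2704/49 = 1300/49

Var(X) = 1300/49 ≈ 26.5306
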